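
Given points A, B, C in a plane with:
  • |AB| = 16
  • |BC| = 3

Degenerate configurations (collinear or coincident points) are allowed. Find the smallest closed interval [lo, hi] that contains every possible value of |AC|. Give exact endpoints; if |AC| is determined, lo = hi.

|AC| ∈ [13, 19]  (≈ [13.0000, 19.0000])

|AB| ∈ {16}
|BC| ∈ {3}
|AC| ∈ [13, 19]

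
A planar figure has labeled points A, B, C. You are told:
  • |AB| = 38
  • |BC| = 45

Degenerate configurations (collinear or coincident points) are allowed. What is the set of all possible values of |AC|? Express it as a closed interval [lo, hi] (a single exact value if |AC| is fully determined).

|AC| ∈ [7, 83]  (≈ [7.0000, 83.0000])

|AB| ∈ {38}
|BC| ∈ {45}
|AC| ∈ [7, 83]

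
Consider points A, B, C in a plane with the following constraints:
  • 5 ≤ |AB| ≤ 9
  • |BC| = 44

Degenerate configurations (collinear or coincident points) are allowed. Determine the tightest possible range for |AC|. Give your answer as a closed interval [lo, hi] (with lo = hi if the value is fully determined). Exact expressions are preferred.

|AC| ∈ [35, 53]  (≈ [35.0000, 53.0000])

|AB| ∈ [5, 9]
|BC| ∈ {44}
|AC| ∈ [35, 53]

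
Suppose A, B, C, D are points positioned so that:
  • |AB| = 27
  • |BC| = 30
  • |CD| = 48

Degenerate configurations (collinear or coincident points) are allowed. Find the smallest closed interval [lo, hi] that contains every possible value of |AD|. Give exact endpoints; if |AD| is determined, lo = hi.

|AB| ∈ {27}
|BC| ∈ {30}
|CD| ∈ {48}
|AC| ∈ [3, 57]
|BD| ∈ [18, 78]
|AD| ∈ [0, 105]

|AD| ∈ [0, 105]  (≈ [0.0000, 105.0000])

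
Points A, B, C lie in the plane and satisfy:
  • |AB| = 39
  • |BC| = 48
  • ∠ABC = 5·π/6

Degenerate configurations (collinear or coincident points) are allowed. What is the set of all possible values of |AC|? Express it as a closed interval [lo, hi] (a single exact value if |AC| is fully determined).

|AC| = 3·√(208·√(3) + 425)  (≈ 84.0678)

|AB| ∈ {39}
|BC| ∈ {48}
|AC| ∈ {3·√(208·√(3) + 425)}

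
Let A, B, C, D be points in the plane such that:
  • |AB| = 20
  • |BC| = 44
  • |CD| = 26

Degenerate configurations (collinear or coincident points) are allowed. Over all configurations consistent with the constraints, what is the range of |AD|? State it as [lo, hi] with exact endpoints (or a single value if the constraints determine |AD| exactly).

|AD| ∈ [0, 90]  (≈ [0.0000, 90.0000])

|AB| ∈ {20}
|BC| ∈ {44}
|CD| ∈ {26}
|AC| ∈ [24, 64]
|BD| ∈ [18, 70]
|AD| ∈ [0, 90]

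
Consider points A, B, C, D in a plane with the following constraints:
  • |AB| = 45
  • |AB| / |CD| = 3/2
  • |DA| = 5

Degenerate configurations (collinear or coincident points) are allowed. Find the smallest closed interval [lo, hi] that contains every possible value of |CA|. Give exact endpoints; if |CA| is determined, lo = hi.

|AB| ∈ {45}
|AD| ∈ {5}
|CD| ∈ {30}
|BD| ∈ [40, 50]
|AC| ∈ [25, 35]
|BC| ∈ [10, 80]

|CA| ∈ [25, 35]  (≈ [25.0000, 35.0000])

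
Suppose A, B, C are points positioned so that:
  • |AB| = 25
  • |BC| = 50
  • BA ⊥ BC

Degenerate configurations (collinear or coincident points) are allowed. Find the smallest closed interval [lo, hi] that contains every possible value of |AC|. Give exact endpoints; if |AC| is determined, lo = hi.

|AB| ∈ {25}
|BC| ∈ {50}
|AC| ∈ {25·√(5)}

|AC| = 25·√(5)  (≈ 55.9017)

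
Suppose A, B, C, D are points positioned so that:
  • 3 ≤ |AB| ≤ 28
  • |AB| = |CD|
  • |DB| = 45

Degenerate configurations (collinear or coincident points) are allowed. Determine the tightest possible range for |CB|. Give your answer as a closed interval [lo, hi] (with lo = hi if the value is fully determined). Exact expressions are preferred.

|CB| ∈ [17, 73]  (≈ [17.0000, 73.0000])

|AB| ∈ [3, 28]
|BD| ∈ {45}
|CD| ∈ [3, 28]
|AD| ∈ [17, 73]
|BC| ∈ [17, 73]
|AC| ∈ [0, 101]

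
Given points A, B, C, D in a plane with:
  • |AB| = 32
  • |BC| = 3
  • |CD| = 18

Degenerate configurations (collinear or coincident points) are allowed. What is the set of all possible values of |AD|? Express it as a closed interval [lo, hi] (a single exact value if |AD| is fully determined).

|AD| ∈ [11, 53]  (≈ [11.0000, 53.0000])

|AB| ∈ {32}
|BC| ∈ {3}
|CD| ∈ {18}
|AC| ∈ [29, 35]
|BD| ∈ [15, 21]
|AD| ∈ [11, 53]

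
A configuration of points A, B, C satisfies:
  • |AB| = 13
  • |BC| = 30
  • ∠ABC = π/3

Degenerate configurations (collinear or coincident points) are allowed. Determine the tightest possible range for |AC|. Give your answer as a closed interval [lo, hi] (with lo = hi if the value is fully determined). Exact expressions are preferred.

|AC| = √(679)  (≈ 26.0576)

|AB| ∈ {13}
|BC| ∈ {30}
|AC| ∈ {√(679)}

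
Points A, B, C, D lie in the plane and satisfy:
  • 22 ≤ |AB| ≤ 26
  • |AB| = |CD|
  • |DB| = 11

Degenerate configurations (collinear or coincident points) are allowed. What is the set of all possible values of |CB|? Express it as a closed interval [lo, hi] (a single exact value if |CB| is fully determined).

|AB| ∈ [22, 26]
|BD| ∈ {11}
|CD| ∈ [22, 26]
|AD| ∈ [11, 37]
|BC| ∈ [11, 37]
|AC| ∈ [0, 63]

|CB| ∈ [11, 37]  (≈ [11.0000, 37.0000])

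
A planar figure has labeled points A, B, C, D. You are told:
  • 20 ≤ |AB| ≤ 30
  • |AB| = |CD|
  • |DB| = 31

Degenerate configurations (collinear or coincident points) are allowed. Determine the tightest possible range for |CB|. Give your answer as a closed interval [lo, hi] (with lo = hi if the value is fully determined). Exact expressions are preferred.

|AB| ∈ [20, 30]
|BD| ∈ {31}
|CD| ∈ [20, 30]
|AD| ∈ [1, 61]
|BC| ∈ [1, 61]
|AC| ∈ [0, 91]

|CB| ∈ [1, 61]  (≈ [1.0000, 61.0000])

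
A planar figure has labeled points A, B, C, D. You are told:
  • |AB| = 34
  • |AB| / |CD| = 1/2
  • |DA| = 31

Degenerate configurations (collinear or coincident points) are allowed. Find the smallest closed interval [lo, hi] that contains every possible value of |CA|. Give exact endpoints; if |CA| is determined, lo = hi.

|CA| ∈ [37, 99]  (≈ [37.0000, 99.0000])

|AB| ∈ {34}
|AD| ∈ {31}
|CD| ∈ {68}
|BD| ∈ [3, 65]
|AC| ∈ [37, 99]
|BC| ∈ [3, 133]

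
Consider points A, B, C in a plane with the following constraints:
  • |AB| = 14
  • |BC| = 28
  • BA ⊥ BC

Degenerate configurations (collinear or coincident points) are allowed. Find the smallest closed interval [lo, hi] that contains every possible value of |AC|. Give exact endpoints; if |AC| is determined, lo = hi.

|AB| ∈ {14}
|BC| ∈ {28}
|AC| ∈ {14·√(5)}

|AC| = 14·√(5)  (≈ 31.3050)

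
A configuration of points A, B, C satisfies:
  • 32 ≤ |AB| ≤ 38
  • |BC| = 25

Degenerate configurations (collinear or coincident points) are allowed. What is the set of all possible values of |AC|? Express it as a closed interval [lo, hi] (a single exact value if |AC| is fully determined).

|AB| ∈ [32, 38]
|BC| ∈ {25}
|AC| ∈ [7, 63]

|AC| ∈ [7, 63]  (≈ [7.0000, 63.0000])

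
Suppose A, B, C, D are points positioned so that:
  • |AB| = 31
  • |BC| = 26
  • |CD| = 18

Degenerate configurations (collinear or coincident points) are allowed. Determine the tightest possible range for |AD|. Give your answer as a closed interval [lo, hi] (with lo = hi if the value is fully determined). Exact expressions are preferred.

|AB| ∈ {31}
|BC| ∈ {26}
|CD| ∈ {18}
|AC| ∈ [5, 57]
|BD| ∈ [8, 44]
|AD| ∈ [0, 75]

|AD| ∈ [0, 75]  (≈ [0.0000, 75.0000])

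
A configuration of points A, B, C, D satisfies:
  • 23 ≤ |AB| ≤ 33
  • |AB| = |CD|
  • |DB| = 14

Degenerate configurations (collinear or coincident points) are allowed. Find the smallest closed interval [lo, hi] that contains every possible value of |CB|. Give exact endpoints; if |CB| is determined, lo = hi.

|CB| ∈ [9, 47]  (≈ [9.0000, 47.0000])

|AB| ∈ [23, 33]
|BD| ∈ {14}
|CD| ∈ [23, 33]
|AD| ∈ [9, 47]
|BC| ∈ [9, 47]
|AC| ∈ [0, 80]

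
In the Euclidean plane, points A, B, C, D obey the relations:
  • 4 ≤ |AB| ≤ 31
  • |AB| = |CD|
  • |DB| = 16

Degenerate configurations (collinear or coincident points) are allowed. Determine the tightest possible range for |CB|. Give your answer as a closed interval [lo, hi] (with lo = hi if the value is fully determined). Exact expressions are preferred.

|AB| ∈ [4, 31]
|BD| ∈ {16}
|CD| ∈ [4, 31]
|AD| ∈ [0, 47]
|BC| ∈ [0, 47]
|AC| ∈ [0, 78]

|CB| ∈ [0, 47]  (≈ [0.0000, 47.0000])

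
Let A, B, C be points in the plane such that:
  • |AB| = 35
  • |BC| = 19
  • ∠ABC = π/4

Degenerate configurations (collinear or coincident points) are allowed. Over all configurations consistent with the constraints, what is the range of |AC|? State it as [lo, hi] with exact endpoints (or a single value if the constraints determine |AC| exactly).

|AB| ∈ {35}
|BC| ∈ {19}
|AC| ∈ {√(1586 - 665·√(2))}

|AC| = √(1586 - 665·√(2))  (≈ 25.4076)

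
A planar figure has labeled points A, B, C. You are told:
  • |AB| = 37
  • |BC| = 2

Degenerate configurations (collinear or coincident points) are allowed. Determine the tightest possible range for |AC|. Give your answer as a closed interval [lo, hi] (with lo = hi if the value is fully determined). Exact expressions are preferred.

|AC| ∈ [35, 39]  (≈ [35.0000, 39.0000])

|AB| ∈ {37}
|BC| ∈ {2}
|AC| ∈ [35, 39]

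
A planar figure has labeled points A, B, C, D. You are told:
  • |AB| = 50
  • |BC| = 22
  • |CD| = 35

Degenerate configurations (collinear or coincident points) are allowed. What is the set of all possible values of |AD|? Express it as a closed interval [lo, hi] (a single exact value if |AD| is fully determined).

|AD| ∈ [0, 107]  (≈ [0.0000, 107.0000])

|AB| ∈ {50}
|BC| ∈ {22}
|CD| ∈ {35}
|AC| ∈ [28, 72]
|BD| ∈ [13, 57]
|AD| ∈ [0, 107]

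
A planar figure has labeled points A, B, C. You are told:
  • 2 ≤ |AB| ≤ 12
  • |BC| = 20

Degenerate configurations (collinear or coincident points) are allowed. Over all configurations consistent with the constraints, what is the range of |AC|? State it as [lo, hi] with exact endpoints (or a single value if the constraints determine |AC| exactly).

|AB| ∈ [2, 12]
|BC| ∈ {20}
|AC| ∈ [8, 32]

|AC| ∈ [8, 32]  (≈ [8.0000, 32.0000])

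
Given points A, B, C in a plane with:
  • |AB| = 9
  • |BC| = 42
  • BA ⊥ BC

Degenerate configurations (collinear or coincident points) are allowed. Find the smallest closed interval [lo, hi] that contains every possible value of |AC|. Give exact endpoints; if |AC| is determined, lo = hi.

|AB| ∈ {9}
|BC| ∈ {42}
|AC| ∈ {3·√(205)}

|AC| = 3·√(205)  (≈ 42.9535)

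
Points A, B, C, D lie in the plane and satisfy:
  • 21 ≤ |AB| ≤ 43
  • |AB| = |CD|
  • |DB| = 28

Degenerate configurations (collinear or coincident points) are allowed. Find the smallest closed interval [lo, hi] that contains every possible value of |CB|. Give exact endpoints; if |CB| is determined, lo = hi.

|AB| ∈ [21, 43]
|BD| ∈ {28}
|CD| ∈ [21, 43]
|AD| ∈ [0, 71]
|BC| ∈ [0, 71]
|AC| ∈ [0, 114]

|CB| ∈ [0, 71]  (≈ [0.0000, 71.0000])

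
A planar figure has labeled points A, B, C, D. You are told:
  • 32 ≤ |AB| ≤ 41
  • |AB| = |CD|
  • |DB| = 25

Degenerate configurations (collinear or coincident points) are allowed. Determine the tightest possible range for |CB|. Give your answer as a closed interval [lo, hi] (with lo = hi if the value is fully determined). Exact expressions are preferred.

|CB| ∈ [7, 66]  (≈ [7.0000, 66.0000])

|AB| ∈ [32, 41]
|BD| ∈ {25}
|CD| ∈ [32, 41]
|AD| ∈ [7, 66]
|BC| ∈ [7, 66]
|AC| ∈ [0, 107]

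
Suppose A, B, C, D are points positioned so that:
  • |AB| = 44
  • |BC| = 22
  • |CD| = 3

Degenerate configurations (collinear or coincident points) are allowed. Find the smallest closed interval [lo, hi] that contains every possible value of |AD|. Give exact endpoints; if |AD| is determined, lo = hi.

|AD| ∈ [19, 69]  (≈ [19.0000, 69.0000])

|AB| ∈ {44}
|BC| ∈ {22}
|CD| ∈ {3}
|AC| ∈ [22, 66]
|BD| ∈ [19, 25]
|AD| ∈ [19, 69]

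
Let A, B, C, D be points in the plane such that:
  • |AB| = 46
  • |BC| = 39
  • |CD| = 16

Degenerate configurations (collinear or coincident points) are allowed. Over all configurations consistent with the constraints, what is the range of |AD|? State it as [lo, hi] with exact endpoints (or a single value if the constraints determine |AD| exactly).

|AD| ∈ [0, 101]  (≈ [0.0000, 101.0000])

|AB| ∈ {46}
|BC| ∈ {39}
|CD| ∈ {16}
|AC| ∈ [7, 85]
|BD| ∈ [23, 55]
|AD| ∈ [0, 101]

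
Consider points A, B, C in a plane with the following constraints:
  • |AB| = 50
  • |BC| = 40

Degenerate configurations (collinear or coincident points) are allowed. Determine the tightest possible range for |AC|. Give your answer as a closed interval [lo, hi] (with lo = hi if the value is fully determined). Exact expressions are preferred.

|AC| ∈ [10, 90]  (≈ [10.0000, 90.0000])

|AB| ∈ {50}
|BC| ∈ {40}
|AC| ∈ [10, 90]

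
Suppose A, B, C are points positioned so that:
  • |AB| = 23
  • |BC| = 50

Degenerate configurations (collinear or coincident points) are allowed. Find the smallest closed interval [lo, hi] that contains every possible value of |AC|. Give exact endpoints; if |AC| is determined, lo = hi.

|AC| ∈ [27, 73]  (≈ [27.0000, 73.0000])

|AB| ∈ {23}
|BC| ∈ {50}
|AC| ∈ [27, 73]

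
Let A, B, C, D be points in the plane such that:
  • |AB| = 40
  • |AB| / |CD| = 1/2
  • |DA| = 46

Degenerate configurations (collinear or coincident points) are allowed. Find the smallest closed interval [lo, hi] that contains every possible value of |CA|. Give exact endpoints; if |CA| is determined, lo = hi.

|CA| ∈ [34, 126]  (≈ [34.0000, 126.0000])

|AB| ∈ {40}
|AD| ∈ {46}
|CD| ∈ {80}
|BD| ∈ [6, 86]
|AC| ∈ [34, 126]
|BC| ∈ [0, 166]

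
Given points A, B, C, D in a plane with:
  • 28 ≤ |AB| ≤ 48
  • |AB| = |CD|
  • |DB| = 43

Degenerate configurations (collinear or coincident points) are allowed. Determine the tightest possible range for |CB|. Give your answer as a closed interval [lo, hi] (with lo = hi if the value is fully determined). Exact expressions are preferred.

|AB| ∈ [28, 48]
|BD| ∈ {43}
|CD| ∈ [28, 48]
|AD| ∈ [0, 91]
|BC| ∈ [0, 91]
|AC| ∈ [0, 139]

|CB| ∈ [0, 91]  (≈ [0.0000, 91.0000])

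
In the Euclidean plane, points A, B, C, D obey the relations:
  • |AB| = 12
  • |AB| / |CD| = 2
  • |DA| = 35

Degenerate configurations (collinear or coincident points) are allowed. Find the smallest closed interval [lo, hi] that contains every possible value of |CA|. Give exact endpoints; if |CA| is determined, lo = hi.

|CA| ∈ [29, 41]  (≈ [29.0000, 41.0000])

|AB| ∈ {12}
|AD| ∈ {35}
|CD| ∈ {6}
|BD| ∈ [23, 47]
|AC| ∈ [29, 41]
|BC| ∈ [17, 53]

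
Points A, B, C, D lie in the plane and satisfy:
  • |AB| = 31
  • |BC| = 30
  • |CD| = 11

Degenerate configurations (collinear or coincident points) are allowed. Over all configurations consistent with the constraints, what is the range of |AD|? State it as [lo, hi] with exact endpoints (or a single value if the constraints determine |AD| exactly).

|AD| ∈ [0, 72]  (≈ [0.0000, 72.0000])

|AB| ∈ {31}
|BC| ∈ {30}
|CD| ∈ {11}
|AC| ∈ [1, 61]
|BD| ∈ [19, 41]
|AD| ∈ [0, 72]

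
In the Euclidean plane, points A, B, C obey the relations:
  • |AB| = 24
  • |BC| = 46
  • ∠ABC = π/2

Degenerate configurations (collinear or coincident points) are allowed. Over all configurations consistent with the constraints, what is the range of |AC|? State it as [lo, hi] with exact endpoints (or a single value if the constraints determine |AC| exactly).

|AC| = 2·√(673)  (≈ 51.8845)

|AB| ∈ {24}
|BC| ∈ {46}
|AC| ∈ {2·√(673)}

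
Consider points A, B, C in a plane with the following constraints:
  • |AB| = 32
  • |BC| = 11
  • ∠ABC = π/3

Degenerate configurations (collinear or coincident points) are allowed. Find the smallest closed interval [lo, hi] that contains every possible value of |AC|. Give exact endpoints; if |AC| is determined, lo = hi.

|AC| = √(793)  (≈ 28.1603)

|AB| ∈ {32}
|BC| ∈ {11}
|AC| ∈ {√(793)}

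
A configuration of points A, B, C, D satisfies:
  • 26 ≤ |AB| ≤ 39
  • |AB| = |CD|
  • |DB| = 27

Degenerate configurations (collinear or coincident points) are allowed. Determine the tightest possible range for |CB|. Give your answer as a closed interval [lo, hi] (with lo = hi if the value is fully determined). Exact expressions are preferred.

|CB| ∈ [0, 66]  (≈ [0.0000, 66.0000])

|AB| ∈ [26, 39]
|BD| ∈ {27}
|CD| ∈ [26, 39]
|AD| ∈ [0, 66]
|BC| ∈ [0, 66]
|AC| ∈ [0, 105]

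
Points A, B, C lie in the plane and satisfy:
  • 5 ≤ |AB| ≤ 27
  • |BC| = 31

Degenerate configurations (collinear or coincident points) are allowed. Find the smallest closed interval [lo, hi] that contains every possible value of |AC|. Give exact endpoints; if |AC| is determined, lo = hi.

|AB| ∈ [5, 27]
|BC| ∈ {31}
|AC| ∈ [4, 58]

|AC| ∈ [4, 58]  (≈ [4.0000, 58.0000])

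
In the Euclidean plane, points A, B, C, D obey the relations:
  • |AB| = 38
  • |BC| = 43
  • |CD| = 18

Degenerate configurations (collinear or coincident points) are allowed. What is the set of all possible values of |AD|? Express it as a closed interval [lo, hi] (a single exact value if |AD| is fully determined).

|AB| ∈ {38}
|BC| ∈ {43}
|CD| ∈ {18}
|AC| ∈ [5, 81]
|BD| ∈ [25, 61]
|AD| ∈ [0, 99]

|AD| ∈ [0, 99]  (≈ [0.0000, 99.0000])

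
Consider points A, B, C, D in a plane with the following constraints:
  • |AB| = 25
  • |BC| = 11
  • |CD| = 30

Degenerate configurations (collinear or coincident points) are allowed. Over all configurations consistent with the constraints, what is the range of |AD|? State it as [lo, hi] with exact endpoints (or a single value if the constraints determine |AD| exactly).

|AD| ∈ [0, 66]  (≈ [0.0000, 66.0000])

|AB| ∈ {25}
|BC| ∈ {11}
|CD| ∈ {30}
|AC| ∈ [14, 36]
|BD| ∈ [19, 41]
|AD| ∈ [0, 66]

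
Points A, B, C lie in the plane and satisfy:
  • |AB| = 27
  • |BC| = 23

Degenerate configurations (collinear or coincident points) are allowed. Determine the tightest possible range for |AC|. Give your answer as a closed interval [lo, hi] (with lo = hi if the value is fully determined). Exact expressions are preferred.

|AC| ∈ [4, 50]  (≈ [4.0000, 50.0000])

|AB| ∈ {27}
|BC| ∈ {23}
|AC| ∈ [4, 50]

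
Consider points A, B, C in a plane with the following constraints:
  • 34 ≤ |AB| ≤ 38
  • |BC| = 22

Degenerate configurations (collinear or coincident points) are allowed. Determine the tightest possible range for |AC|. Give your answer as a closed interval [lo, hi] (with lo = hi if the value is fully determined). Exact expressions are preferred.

|AB| ∈ [34, 38]
|BC| ∈ {22}
|AC| ∈ [12, 60]

|AC| ∈ [12, 60]  (≈ [12.0000, 60.0000])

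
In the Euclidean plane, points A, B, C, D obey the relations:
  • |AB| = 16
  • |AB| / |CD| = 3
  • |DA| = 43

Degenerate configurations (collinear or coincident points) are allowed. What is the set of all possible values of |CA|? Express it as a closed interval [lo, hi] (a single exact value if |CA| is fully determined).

|AB| ∈ {16}
|AD| ∈ {43}
|CD| ∈ {16/3}
|BD| ∈ [27, 59]
|AC| ∈ [113/3, 145/3]
|BC| ∈ [65/3, 193/3]

|CA| ∈ [113/3, 145/3]  (≈ [37.6667, 48.3333])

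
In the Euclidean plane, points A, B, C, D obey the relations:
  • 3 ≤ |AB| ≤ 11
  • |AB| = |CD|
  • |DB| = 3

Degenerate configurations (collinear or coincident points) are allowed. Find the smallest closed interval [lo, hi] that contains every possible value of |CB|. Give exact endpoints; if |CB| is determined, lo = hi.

|CB| ∈ [0, 14]  (≈ [0.0000, 14.0000])

|AB| ∈ [3, 11]
|BD| ∈ {3}
|CD| ∈ [3, 11]
|AD| ∈ [0, 14]
|BC| ∈ [0, 14]
|AC| ∈ [0, 25]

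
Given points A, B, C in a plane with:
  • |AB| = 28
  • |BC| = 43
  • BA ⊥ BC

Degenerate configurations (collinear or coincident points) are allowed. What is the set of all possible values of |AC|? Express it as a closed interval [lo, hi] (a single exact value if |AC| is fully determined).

|AC| = √(2633)  (≈ 51.3128)

|AB| ∈ {28}
|BC| ∈ {43}
|AC| ∈ {√(2633)}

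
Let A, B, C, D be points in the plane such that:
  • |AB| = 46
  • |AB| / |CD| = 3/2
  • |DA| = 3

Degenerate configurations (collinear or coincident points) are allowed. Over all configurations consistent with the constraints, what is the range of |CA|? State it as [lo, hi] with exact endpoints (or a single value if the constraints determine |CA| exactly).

|AB| ∈ {46}
|AD| ∈ {3}
|CD| ∈ {92/3}
|BD| ∈ [43, 49]
|AC| ∈ [83/3, 101/3]
|BC| ∈ [37/3, 239/3]

|CA| ∈ [83/3, 101/3]  (≈ [27.6667, 33.6667])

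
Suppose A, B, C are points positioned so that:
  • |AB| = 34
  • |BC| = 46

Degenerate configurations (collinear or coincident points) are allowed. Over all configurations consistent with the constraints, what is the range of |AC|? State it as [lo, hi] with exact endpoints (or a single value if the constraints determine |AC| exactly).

|AC| ∈ [12, 80]  (≈ [12.0000, 80.0000])

|AB| ∈ {34}
|BC| ∈ {46}
|AC| ∈ [12, 80]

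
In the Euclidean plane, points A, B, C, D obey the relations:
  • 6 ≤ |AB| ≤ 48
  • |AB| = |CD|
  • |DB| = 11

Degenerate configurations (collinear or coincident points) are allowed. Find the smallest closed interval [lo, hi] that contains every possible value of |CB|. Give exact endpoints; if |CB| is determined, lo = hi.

|AB| ∈ [6, 48]
|BD| ∈ {11}
|CD| ∈ [6, 48]
|AD| ∈ [0, 59]
|BC| ∈ [0, 59]
|AC| ∈ [0, 107]

|CB| ∈ [0, 59]  (≈ [0.0000, 59.0000])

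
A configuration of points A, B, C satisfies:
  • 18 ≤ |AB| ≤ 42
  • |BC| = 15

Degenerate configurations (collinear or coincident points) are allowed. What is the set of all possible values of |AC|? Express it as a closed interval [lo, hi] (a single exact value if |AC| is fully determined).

|AB| ∈ [18, 42]
|BC| ∈ {15}
|AC| ∈ [3, 57]

|AC| ∈ [3, 57]  (≈ [3.0000, 57.0000])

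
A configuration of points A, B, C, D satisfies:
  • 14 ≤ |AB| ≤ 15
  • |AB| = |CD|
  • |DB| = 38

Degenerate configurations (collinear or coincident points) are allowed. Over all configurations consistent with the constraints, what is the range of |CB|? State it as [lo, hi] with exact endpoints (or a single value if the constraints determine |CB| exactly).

|AB| ∈ [14, 15]
|BD| ∈ {38}
|CD| ∈ [14, 15]
|AD| ∈ [23, 53]
|BC| ∈ [23, 53]
|AC| ∈ [8, 68]

|CB| ∈ [23, 53]  (≈ [23.0000, 53.0000])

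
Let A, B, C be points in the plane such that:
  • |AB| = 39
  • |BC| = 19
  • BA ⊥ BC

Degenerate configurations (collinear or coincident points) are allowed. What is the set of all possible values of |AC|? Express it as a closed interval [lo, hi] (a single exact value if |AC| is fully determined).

|AB| ∈ {39}
|BC| ∈ {19}
|AC| ∈ {√(1882)}

|AC| = √(1882)  (≈ 43.3820)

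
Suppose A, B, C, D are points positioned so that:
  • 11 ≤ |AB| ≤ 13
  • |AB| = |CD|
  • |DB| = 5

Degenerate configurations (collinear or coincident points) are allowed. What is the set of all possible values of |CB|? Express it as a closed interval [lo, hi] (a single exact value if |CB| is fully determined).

|AB| ∈ [11, 13]
|BD| ∈ {5}
|CD| ∈ [11, 13]
|AD| ∈ [6, 18]
|BC| ∈ [6, 18]
|AC| ∈ [0, 31]

|CB| ∈ [6, 18]  (≈ [6.0000, 18.0000])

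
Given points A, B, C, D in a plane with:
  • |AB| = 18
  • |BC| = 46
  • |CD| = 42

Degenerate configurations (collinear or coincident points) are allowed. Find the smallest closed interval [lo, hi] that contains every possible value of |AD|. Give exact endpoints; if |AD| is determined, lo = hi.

|AD| ∈ [0, 106]  (≈ [0.0000, 106.0000])

|AB| ∈ {18}
|BC| ∈ {46}
|CD| ∈ {42}
|AC| ∈ [28, 64]
|BD| ∈ [4, 88]
|AD| ∈ [0, 106]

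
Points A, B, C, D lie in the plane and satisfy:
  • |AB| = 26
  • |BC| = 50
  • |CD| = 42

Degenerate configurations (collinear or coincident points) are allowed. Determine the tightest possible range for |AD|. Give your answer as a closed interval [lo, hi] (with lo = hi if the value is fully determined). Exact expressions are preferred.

|AD| ∈ [0, 118]  (≈ [0.0000, 118.0000])

|AB| ∈ {26}
|BC| ∈ {50}
|CD| ∈ {42}
|AC| ∈ [24, 76]
|BD| ∈ [8, 92]
|AD| ∈ [0, 118]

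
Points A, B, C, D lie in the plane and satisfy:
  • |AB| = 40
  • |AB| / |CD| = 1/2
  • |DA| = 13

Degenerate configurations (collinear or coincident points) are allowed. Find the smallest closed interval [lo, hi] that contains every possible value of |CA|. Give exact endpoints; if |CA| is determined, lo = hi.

|AB| ∈ {40}
|AD| ∈ {13}
|CD| ∈ {80}
|BD| ∈ [27, 53]
|AC| ∈ [67, 93]
|BC| ∈ [27, 133]

|CA| ∈ [67, 93]  (≈ [67.0000, 93.0000])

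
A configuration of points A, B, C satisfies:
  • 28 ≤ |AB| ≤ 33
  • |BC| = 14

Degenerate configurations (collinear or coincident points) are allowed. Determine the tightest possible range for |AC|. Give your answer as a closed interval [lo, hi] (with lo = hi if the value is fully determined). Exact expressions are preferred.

|AC| ∈ [14, 47]  (≈ [14.0000, 47.0000])

|AB| ∈ [28, 33]
|BC| ∈ {14}
|AC| ∈ [14, 47]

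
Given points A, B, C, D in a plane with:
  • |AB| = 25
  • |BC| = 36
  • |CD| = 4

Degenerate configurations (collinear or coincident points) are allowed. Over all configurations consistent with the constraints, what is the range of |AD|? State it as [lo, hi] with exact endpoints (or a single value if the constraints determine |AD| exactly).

|AD| ∈ [7, 65]  (≈ [7.0000, 65.0000])

|AB| ∈ {25}
|BC| ∈ {36}
|CD| ∈ {4}
|AC| ∈ [11, 61]
|BD| ∈ [32, 40]
|AD| ∈ [7, 65]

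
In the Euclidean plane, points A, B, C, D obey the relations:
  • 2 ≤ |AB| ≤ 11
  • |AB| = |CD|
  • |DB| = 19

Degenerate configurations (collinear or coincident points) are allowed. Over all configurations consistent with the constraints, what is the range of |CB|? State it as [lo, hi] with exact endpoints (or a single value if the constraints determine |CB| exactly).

|AB| ∈ [2, 11]
|BD| ∈ {19}
|CD| ∈ [2, 11]
|AD| ∈ [8, 30]
|BC| ∈ [8, 30]
|AC| ∈ [0, 41]

|CB| ∈ [8, 30]  (≈ [8.0000, 30.0000])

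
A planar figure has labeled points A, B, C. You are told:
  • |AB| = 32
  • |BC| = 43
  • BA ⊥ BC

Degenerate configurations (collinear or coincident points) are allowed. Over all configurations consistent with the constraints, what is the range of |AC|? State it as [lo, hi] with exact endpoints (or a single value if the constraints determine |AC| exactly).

|AC| = 13·√(17)  (≈ 53.6004)

|AB| ∈ {32}
|BC| ∈ {43}
|AC| ∈ {13·√(17)}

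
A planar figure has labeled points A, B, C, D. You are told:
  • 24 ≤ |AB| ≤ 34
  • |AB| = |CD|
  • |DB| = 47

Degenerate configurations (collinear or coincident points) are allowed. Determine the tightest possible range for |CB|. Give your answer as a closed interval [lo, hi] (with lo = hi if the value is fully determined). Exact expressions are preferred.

|AB| ∈ [24, 34]
|BD| ∈ {47}
|CD| ∈ [24, 34]
|AD| ∈ [13, 81]
|BC| ∈ [13, 81]
|AC| ∈ [0, 115]

|CB| ∈ [13, 81]  (≈ [13.0000, 81.0000])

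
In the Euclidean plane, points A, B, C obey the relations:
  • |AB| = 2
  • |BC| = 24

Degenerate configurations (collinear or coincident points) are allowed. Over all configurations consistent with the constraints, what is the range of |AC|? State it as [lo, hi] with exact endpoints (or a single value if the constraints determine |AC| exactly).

|AB| ∈ {2}
|BC| ∈ {24}
|AC| ∈ [22, 26]

|AC| ∈ [22, 26]  (≈ [22.0000, 26.0000])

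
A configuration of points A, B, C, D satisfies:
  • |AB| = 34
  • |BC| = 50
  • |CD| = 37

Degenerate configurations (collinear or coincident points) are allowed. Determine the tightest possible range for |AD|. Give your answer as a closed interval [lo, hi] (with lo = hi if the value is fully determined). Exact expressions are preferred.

|AB| ∈ {34}
|BC| ∈ {50}
|CD| ∈ {37}
|AC| ∈ [16, 84]
|BD| ∈ [13, 87]
|AD| ∈ [0, 121]

|AD| ∈ [0, 121]  (≈ [0.0000, 121.0000])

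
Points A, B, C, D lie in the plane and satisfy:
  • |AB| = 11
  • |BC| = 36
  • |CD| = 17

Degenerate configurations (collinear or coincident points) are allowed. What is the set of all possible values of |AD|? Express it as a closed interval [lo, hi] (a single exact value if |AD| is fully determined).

|AB| ∈ {11}
|BC| ∈ {36}
|CD| ∈ {17}
|AC| ∈ [25, 47]
|BD| ∈ [19, 53]
|AD| ∈ [8, 64]

|AD| ∈ [8, 64]  (≈ [8.0000, 64.0000])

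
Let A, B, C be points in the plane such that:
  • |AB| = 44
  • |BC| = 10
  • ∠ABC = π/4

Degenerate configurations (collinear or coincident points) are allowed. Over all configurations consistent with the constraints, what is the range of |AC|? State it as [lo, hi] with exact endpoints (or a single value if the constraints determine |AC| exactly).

|AB| ∈ {44}
|BC| ∈ {10}
|AC| ∈ {2·√(509 - 110·√(2))}

|AC| = 2·√(509 - 110·√(2))  (≈ 37.5998)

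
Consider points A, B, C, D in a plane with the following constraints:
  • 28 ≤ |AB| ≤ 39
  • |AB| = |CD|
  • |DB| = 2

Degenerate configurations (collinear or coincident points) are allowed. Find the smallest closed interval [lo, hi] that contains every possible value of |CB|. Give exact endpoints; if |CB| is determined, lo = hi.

|AB| ∈ [28, 39]
|BD| ∈ {2}
|CD| ∈ [28, 39]
|AD| ∈ [26, 41]
|BC| ∈ [26, 41]
|AC| ∈ [0, 80]

|CB| ∈ [26, 41]  (≈ [26.0000, 41.0000])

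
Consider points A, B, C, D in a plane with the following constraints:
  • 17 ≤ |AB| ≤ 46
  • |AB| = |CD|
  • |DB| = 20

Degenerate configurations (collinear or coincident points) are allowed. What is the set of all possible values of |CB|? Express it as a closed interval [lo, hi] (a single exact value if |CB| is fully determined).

|AB| ∈ [17, 46]
|BD| ∈ {20}
|CD| ∈ [17, 46]
|AD| ∈ [0, 66]
|BC| ∈ [0, 66]
|AC| ∈ [0, 112]

|CB| ∈ [0, 66]  (≈ [0.0000, 66.0000])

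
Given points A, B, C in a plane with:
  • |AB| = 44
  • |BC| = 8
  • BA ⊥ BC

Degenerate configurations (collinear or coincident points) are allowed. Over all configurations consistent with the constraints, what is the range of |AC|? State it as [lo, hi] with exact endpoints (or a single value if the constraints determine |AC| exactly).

|AC| = 20·√(5)  (≈ 44.7214)

|AB| ∈ {44}
|BC| ∈ {8}
|AC| ∈ {20·√(5)}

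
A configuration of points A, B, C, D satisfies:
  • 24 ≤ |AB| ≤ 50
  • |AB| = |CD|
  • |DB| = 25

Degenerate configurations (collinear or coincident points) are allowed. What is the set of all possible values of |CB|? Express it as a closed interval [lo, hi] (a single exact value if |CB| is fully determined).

|CB| ∈ [0, 75]  (≈ [0.0000, 75.0000])

|AB| ∈ [24, 50]
|BD| ∈ {25}
|CD| ∈ [24, 50]
|AD| ∈ [0, 75]
|BC| ∈ [0, 75]
|AC| ∈ [0, 125]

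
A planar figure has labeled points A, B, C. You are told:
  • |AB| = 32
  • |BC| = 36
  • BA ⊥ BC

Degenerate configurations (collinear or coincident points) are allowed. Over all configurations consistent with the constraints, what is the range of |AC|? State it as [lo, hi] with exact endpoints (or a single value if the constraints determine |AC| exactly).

|AC| = 4·√(145)  (≈ 48.1664)

|AB| ∈ {32}
|BC| ∈ {36}
|AC| ∈ {4·√(145)}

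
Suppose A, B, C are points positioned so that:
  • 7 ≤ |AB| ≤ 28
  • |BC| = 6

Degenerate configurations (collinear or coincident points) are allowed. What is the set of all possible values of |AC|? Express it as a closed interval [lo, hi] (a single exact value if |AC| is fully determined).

|AC| ∈ [1, 34]  (≈ [1.0000, 34.0000])

|AB| ∈ [7, 28]
|BC| ∈ {6}
|AC| ∈ [1, 34]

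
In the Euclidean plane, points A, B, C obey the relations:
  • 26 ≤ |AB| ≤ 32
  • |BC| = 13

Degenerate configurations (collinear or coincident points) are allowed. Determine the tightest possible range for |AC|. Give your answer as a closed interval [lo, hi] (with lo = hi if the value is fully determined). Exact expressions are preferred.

|AC| ∈ [13, 45]  (≈ [13.0000, 45.0000])

|AB| ∈ [26, 32]
|BC| ∈ {13}
|AC| ∈ [13, 45]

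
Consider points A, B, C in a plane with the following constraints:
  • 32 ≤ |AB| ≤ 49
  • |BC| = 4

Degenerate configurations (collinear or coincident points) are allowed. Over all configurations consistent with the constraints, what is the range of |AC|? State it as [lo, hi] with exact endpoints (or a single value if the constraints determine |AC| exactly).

|AC| ∈ [28, 53]  (≈ [28.0000, 53.0000])

|AB| ∈ [32, 49]
|BC| ∈ {4}
|AC| ∈ [28, 53]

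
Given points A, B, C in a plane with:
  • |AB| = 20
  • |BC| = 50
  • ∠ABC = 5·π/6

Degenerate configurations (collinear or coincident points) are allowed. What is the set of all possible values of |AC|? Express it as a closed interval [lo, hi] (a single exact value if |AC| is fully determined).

|AB| ∈ {20}
|BC| ∈ {50}
|AC| ∈ {10·√(10·√(3) + 29)}

|AC| = 10·√(10·√(3) + 29)  (≈ 68.0592)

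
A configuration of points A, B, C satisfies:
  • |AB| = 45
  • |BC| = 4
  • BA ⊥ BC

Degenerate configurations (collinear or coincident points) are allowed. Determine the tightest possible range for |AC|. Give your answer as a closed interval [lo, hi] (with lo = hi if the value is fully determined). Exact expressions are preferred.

|AB| ∈ {45}
|BC| ∈ {4}
|AC| ∈ {√(2041)}

|AC| = √(2041)  (≈ 45.1774)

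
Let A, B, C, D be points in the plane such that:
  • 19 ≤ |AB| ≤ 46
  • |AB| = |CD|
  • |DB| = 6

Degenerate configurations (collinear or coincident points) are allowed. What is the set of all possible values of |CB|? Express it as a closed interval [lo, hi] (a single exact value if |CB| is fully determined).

|AB| ∈ [19, 46]
|BD| ∈ {6}
|CD| ∈ [19, 46]
|AD| ∈ [13, 52]
|BC| ∈ [13, 52]
|AC| ∈ [0, 98]

|CB| ∈ [13, 52]  (≈ [13.0000, 52.0000])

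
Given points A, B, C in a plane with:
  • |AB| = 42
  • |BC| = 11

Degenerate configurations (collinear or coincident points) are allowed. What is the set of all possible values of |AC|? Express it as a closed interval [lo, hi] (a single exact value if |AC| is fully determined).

|AB| ∈ {42}
|BC| ∈ {11}
|AC| ∈ [31, 53]

|AC| ∈ [31, 53]  (≈ [31.0000, 53.0000])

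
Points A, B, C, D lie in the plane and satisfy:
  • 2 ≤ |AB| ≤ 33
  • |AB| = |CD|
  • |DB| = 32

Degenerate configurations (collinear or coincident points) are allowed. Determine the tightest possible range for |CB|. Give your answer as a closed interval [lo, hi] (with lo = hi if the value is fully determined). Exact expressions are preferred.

|AB| ∈ [2, 33]
|BD| ∈ {32}
|CD| ∈ [2, 33]
|AD| ∈ [0, 65]
|BC| ∈ [0, 65]
|AC| ∈ [0, 98]

|CB| ∈ [0, 65]  (≈ [0.0000, 65.0000])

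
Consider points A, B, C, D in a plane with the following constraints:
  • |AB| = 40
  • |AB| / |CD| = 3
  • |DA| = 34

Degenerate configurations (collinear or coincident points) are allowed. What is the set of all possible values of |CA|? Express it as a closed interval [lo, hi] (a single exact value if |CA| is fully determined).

|CA| ∈ [62/3, 142/3]  (≈ [20.6667, 47.3333])

|AB| ∈ {40}
|AD| ∈ {34}
|CD| ∈ {40/3}
|BD| ∈ [6, 74]
|AC| ∈ [62/3, 142/3]
|BC| ∈ [0, 262/3]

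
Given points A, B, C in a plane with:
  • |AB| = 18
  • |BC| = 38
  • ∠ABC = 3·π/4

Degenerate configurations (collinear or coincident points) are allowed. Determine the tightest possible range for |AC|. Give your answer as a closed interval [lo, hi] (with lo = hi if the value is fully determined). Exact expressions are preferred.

|AC| = 2·√(171·√(2) + 442)  (≈ 52.3003)

|AB| ∈ {18}
|BC| ∈ {38}
|AC| ∈ {2·√(171·√(2) + 442)}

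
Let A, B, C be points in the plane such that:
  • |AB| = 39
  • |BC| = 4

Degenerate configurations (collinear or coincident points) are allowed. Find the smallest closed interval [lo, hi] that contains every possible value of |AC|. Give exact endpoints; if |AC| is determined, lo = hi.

|AB| ∈ {39}
|BC| ∈ {4}
|AC| ∈ [35, 43]

|AC| ∈ [35, 43]  (≈ [35.0000, 43.0000])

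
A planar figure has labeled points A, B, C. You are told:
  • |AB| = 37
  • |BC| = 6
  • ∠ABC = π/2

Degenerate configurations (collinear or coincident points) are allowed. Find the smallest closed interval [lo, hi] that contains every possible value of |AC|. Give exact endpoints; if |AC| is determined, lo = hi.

|AC| = √(1405)  (≈ 37.4833)

|AB| ∈ {37}
|BC| ∈ {6}
|AC| ∈ {√(1405)}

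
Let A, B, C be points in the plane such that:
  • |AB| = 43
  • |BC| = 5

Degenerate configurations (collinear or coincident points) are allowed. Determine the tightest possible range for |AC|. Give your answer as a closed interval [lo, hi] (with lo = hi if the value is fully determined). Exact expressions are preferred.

|AC| ∈ [38, 48]  (≈ [38.0000, 48.0000])

|AB| ∈ {43}
|BC| ∈ {5}
|AC| ∈ [38, 48]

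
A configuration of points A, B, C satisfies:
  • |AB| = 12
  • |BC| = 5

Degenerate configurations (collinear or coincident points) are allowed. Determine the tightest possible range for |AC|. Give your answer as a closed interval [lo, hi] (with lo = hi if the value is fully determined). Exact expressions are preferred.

|AB| ∈ {12}
|BC| ∈ {5}
|AC| ∈ [7, 17]

|AC| ∈ [7, 17]  (≈ [7.0000, 17.0000])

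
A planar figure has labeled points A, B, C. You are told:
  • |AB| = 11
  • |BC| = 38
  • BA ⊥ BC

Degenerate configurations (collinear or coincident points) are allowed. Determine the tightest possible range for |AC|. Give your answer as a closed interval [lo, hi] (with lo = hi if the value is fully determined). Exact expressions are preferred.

|AB| ∈ {11}
|BC| ∈ {38}
|AC| ∈ {√(1565)}

|AC| = √(1565)  (≈ 39.5601)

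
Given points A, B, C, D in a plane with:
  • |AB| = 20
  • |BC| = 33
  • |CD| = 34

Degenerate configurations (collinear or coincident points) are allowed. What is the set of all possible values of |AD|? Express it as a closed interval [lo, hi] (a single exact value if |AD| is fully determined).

|AD| ∈ [0, 87]  (≈ [0.0000, 87.0000])

|AB| ∈ {20}
|BC| ∈ {33}
|CD| ∈ {34}
|AC| ∈ [13, 53]
|BD| ∈ [1, 67]
|AD| ∈ [0, 87]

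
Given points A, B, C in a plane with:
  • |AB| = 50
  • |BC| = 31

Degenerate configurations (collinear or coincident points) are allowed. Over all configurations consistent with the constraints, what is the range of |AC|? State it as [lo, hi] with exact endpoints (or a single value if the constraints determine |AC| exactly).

|AC| ∈ [19, 81]  (≈ [19.0000, 81.0000])

|AB| ∈ {50}
|BC| ∈ {31}
|AC| ∈ [19, 81]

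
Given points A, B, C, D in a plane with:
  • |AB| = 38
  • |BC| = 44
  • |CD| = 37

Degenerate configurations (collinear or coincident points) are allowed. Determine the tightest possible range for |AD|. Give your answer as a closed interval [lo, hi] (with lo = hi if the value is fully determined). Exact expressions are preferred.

|AB| ∈ {38}
|BC| ∈ {44}
|CD| ∈ {37}
|AC| ∈ [6, 82]
|BD| ∈ [7, 81]
|AD| ∈ [0, 119]

|AD| ∈ [0, 119]  (≈ [0.0000, 119.0000])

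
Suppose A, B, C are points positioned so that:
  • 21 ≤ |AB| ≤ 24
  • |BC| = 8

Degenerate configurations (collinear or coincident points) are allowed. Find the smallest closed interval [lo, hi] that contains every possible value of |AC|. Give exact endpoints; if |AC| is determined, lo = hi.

|AB| ∈ [21, 24]
|BC| ∈ {8}
|AC| ∈ [13, 32]

|AC| ∈ [13, 32]  (≈ [13.0000, 32.0000])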